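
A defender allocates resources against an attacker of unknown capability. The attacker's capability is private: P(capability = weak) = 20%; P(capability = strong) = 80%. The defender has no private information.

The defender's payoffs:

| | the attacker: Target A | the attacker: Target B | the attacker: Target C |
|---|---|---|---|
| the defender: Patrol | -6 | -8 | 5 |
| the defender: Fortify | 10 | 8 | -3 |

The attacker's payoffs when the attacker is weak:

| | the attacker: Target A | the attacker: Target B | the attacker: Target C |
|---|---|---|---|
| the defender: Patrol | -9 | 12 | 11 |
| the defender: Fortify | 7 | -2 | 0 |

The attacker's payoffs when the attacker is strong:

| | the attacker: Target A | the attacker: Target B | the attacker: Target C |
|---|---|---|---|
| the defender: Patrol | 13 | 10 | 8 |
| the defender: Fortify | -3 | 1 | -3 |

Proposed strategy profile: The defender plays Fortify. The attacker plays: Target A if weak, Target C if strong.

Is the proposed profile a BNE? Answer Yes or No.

A profile is a BNE iff every type of every player is best-responding given beliefs about the other side.
The defender plays Fortify: E[Fortify] = 0.2·(10) + 0.8·(-3) = -0.4; E[Patrol] = 2.8. Not best-responding. ✗
The attacker (capability weak), facing Fortify: Target A gives 7, Target B gives -2, Target C gives 0. Proposed Target A is best. ✓
The attacker (capability strong), facing Fortify: Target A gives -3, Target B gives 1, Target C gives -3. Proposed Target C is not best — profitable deviation exists. ✗

No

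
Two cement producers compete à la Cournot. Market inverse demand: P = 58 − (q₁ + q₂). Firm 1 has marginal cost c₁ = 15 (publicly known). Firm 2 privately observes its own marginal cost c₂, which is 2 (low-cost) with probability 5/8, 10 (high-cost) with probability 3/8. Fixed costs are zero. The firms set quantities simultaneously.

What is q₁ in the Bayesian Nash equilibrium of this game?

11

Firm 2 with cost c maximizes (58 − (q₁+q₂) − c)·q₂, giving q₂(c) = (58 − c − q₁)/2.
E[c₂] = 5/8·2 + 3/8·10 = 5
Firm 1's FOC against E[q₂] yields q₁ = (58 − 2·15 + E[c₂])/3 = (58 − 30 + 5)/3 = 11.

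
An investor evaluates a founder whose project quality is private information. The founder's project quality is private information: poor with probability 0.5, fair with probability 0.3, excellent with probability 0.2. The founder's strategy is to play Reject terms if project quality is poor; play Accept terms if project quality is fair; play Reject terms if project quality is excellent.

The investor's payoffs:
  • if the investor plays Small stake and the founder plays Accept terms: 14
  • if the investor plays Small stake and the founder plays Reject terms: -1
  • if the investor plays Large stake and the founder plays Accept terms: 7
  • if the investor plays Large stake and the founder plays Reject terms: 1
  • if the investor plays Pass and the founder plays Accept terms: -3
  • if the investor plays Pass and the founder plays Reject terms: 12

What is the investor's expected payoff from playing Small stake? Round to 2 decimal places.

E[Small stake] = 0.5·(-1) + 0.3·14 + 0.2·(-1) = (-0.5) + 4.2 + (-0.2) = 3.5

3.50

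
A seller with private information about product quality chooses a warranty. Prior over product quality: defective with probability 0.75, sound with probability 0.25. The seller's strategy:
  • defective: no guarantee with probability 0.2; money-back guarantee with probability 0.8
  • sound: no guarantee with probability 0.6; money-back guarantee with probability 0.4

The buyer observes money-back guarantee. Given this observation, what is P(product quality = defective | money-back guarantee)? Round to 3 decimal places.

0.857

P(money-back guarantee) = 0.75·0.8 + 0.25·0.4 = 0.7
P(defective | money-back guarantee) = (0.75·0.8) / 0.7 = 0.6 / 0.7 = 0.857143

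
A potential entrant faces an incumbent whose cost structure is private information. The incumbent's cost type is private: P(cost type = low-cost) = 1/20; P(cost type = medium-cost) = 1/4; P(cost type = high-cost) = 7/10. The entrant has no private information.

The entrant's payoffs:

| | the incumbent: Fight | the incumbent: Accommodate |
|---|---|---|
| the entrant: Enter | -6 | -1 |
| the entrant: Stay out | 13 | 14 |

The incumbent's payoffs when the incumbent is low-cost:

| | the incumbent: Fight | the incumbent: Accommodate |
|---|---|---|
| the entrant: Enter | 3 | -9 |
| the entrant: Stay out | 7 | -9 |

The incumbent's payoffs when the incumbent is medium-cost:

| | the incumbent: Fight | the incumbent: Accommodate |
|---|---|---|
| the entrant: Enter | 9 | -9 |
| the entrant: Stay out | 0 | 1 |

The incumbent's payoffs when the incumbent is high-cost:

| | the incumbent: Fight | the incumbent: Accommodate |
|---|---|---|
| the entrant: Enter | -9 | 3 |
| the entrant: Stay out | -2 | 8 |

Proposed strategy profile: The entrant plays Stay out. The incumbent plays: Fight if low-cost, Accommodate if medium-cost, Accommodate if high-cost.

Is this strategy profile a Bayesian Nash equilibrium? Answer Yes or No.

Yes

The entrant plays Stay out: E[Stay out] = 1/20·(13) + 1/4·(14) + 7/10·(14) = 279/20; E[Enter] = -5/4. Best-responding. ✓
The incumbent (cost type low-cost), facing Stay out: Fight gives 7, Accommodate gives -9. Proposed Fight is best. ✓
The incumbent (cost type medium-cost), facing Stay out: Fight gives 0, Accommodate gives 1. Proposed Accommodate is best. ✓
The incumbent (cost type high-cost), facing Stay out: Fight gives -2, Accommodate gives 8. Proposed Accommodate is best. ✓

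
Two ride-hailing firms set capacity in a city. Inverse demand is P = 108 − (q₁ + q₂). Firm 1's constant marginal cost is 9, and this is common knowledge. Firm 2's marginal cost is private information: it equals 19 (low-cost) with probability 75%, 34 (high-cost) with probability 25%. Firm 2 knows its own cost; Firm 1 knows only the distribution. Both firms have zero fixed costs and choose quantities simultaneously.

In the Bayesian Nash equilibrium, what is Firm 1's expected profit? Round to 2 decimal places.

Firm 2 with cost c maximizes (108 − (q₁+q₂) − c)·q₂, giving q₂(c) = (108 − c − q₁)/2.
E[c₂] = 0.75·19 + 0.25·34 = 22.75
Firm 1's FOC against E[q₂] yields q₁ = (108 − 2·9 + E[c₂])/3 = (108 − 18 + 22.75)/3 = 37.5833.
E[P] = 108 − (q₁ + E[q₂]) = 46.5833; Firm 1's expected profit = (E[P] − 9)·q₁ = (46.5833 − 9)·37.5833 = 1412.51.

1412.51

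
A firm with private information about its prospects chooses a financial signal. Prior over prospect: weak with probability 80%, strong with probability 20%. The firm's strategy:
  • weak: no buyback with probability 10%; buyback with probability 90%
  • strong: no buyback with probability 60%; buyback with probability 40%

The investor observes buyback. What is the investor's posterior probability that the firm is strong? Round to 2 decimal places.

Apply Bayes' rule using the sender's strategy as the likelihood.
P(buyback) = 0.8·0.9 + 0.2·0.4 = 0.8
P(strong | buyback) = (0.2·0.4) / 0.8 = 0.08 / 0.8 = 0.1

0.10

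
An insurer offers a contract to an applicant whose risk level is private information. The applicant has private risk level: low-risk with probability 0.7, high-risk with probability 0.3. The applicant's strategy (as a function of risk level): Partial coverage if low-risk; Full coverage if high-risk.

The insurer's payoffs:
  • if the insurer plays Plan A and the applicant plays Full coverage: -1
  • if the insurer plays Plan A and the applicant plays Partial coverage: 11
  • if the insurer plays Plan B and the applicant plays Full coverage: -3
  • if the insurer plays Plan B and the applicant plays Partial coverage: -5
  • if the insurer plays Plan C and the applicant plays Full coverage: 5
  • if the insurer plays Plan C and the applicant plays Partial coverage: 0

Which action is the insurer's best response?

Plan A

Compute the insurer's expected payoff for each action, taking the expectation over the applicant's type.
E[Plan A] = 0.7·(11) + 0.3·(-1) = 7.4
E[Plan B] = 0.7·(-5) + 0.3·(-3) = -4.4
E[Plan C] = 0.7·(0) + 0.3·(5) = 1.5
Best response: Plan A (7.4 is the largest).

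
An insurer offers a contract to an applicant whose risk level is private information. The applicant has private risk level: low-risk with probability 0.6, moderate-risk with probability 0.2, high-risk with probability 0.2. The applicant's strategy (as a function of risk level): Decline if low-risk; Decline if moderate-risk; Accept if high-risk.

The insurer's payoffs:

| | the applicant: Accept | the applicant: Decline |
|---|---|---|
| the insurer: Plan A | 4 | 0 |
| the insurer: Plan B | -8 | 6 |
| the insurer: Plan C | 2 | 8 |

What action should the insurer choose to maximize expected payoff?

E[Plan A] = 0.6·(0) + 0.2·(0) + 0.2·(4) = 0.8
E[Plan B] = 0.6·(6) + 0.2·(6) + 0.2·(-8) = 3.2
E[Plan C] = 0.6·(8) + 0.2·(8) + 0.2·(2) = 6.8
Best response: Plan C (6.8 is the largest).

Plan C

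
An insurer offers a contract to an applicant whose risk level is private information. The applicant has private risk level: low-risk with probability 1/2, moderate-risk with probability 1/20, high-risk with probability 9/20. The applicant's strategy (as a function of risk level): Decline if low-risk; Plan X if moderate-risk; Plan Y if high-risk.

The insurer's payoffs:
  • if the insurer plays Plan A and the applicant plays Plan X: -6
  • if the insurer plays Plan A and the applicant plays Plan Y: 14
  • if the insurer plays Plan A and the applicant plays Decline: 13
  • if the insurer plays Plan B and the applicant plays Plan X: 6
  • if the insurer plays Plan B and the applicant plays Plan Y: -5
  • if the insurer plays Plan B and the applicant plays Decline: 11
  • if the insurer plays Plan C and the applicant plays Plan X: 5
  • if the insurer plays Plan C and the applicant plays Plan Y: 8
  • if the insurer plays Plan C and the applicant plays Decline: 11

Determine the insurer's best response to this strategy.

Plan A

Compute the insurer's expected payoff for each action, taking the expectation over the applicant's type.
E[Plan A] = 1/2·(13) + 1/20·(-6) + 9/20·(14) = 25/2
E[Plan B] = 1/2·(11) + 1/20·(6) + 9/20·(-5) = 71/20
E[Plan C] = 1/2·(11) + 1/20·(5) + 9/20·(8) = 187/20
Best response: Plan A (25/2 is the largest).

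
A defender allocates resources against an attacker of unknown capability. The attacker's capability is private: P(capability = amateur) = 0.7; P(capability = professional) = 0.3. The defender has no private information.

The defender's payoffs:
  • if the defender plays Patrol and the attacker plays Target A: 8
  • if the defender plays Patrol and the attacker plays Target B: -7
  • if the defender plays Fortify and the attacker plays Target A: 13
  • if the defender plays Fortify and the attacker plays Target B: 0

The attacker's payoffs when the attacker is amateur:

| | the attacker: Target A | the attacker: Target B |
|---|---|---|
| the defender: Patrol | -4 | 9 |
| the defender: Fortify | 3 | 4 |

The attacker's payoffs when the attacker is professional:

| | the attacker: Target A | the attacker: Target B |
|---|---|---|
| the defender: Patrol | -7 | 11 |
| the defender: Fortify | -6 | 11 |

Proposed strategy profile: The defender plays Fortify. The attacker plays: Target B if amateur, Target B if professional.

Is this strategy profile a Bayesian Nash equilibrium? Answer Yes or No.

Yes

A profile is a BNE iff every type of every player is best-responding given beliefs about the other side.
The defender plays Fortify: E[Fortify] = 0.7·(0) + 0.3·(0) = 0; E[Patrol] = -7. Best-responding. ✓
The attacker (capability amateur), facing Fortify: Target A gives 3, Target B gives 4. Proposed Target B is best. ✓
The attacker (capability professional), facing Fortify: Target A gives -6, Target B gives 11. Proposed Target B is best. ✓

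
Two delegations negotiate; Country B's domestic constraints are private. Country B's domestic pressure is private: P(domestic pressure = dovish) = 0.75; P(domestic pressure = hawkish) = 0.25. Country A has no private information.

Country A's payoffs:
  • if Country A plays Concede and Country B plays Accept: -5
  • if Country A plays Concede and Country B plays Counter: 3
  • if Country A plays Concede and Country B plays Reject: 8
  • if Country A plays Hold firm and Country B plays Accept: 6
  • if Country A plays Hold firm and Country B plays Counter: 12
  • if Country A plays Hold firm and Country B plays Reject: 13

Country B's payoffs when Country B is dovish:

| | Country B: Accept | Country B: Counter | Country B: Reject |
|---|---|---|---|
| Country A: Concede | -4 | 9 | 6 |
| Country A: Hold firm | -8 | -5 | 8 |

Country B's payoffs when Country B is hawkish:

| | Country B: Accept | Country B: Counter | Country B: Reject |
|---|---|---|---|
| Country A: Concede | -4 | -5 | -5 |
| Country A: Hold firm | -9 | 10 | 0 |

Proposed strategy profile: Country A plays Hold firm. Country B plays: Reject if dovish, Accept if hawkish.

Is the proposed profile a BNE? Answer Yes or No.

No

Country A plays Hold firm: E[Hold firm] = 0.75·(13) + 0.25·(6) = 11.25; E[Concede] = 4.75. Best-responding. ✓
Country B (domestic pressure dovish), facing Hold firm: Accept gives -8, Counter gives -5, Reject gives 8. Proposed Reject is best. ✓
Country B (domestic pressure hawkish), facing Hold firm: Accept gives -9, Counter gives 10, Reject gives 0. Proposed Accept is not best — profitable deviation exists. ✗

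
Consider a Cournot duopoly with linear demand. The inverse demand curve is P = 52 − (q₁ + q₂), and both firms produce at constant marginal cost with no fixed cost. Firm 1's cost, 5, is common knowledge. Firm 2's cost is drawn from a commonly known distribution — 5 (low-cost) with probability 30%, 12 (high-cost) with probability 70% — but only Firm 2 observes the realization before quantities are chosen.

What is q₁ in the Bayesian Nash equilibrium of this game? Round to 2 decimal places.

17.30

Type-c best response for Firm 2: q₂(c) = (52 − c)/2 − q₁/2.
Firm 1 maximizes expected profit; its first-order condition is 52 − 2q₁ − E[q₂] − 5 = 0.
Substituting E[q₂] and solving: E[c₂] = 9.9, so q₁ = (52 − 2·5 + 9.9)/3 = 17.3.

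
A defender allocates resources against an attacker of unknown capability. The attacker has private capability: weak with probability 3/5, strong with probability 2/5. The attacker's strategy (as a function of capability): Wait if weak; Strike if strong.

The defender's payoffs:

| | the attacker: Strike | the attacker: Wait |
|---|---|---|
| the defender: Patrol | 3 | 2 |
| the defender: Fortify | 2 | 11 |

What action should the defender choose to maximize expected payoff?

E[Patrol] = 3/5·(2) + 2/5·(3) = 12/5
E[Fortify] = 3/5·(11) + 2/5·(2) = 37/5
Best response: Fortify (37/5 is the largest).

Fortify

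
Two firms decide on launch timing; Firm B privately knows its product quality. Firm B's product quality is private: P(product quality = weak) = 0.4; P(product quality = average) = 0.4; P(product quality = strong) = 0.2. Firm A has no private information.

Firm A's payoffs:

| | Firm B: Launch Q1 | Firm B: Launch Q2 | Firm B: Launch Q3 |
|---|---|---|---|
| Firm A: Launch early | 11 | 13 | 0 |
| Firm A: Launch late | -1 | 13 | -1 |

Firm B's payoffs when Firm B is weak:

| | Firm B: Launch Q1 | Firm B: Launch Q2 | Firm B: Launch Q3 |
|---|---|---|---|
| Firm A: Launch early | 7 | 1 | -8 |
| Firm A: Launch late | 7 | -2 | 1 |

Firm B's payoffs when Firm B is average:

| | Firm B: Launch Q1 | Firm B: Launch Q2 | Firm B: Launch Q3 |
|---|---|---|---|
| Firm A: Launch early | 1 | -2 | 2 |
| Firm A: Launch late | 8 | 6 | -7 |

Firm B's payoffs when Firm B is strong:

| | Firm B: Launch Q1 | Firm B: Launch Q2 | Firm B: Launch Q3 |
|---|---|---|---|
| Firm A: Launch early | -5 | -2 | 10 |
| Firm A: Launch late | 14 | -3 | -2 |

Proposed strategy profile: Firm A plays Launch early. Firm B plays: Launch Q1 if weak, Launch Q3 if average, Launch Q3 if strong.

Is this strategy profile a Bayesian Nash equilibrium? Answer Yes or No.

Yes

A profile is a BNE iff every type of every player is best-responding given beliefs about the other side.
Firm A plays Launch early: E[Launch early] = 0.4·(11) + 0.4·(0) + 0.2·(0) = 4.4; E[Launch late] = -1. Best-responding. ✓
Firm B (product quality weak), facing Launch early: Launch Q1 gives 7, Launch Q2 gives 1, Launch Q3 gives -8. Proposed Launch Q1 is best. ✓
Firm B (product quality average), facing Launch early: Launch Q1 gives 1, Launch Q2 gives -2, Launch Q3 gives 2. Proposed Launch Q3 is best. ✓
Firm B (product quality strong), facing Launch early: Launch Q1 gives -5, Launch Q2 gives -2, Launch Q3 gives 10. Proposed Launch Q3 is best. ✓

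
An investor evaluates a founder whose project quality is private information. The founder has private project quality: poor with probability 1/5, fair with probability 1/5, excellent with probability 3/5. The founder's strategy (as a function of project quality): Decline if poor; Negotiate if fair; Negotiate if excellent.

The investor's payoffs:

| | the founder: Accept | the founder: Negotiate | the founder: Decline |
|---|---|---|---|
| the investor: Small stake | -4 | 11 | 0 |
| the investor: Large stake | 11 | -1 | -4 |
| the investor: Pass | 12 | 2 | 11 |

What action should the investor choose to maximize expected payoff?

E[Small stake] = 1/5·(0) + 1/5·(11) + 3/5·(11) = 44/5
E[Large stake] = 1/5·(-4) + 1/5·(-1) + 3/5·(-1) = -8/5
E[Pass] = 1/5·(11) + 1/5·(2) + 3/5·(2) = 19/5
Best response: Small stake (44/5 is the largest).

Small stake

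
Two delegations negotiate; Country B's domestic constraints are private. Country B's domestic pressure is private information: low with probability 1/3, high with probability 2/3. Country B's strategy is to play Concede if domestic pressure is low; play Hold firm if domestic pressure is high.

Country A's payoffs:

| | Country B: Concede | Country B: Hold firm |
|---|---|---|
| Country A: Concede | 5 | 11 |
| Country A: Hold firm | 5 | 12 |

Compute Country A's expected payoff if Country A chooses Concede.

E[Concede] = 1/3·5 + 2/3·11 = 5/3 + 22/3 = 9

9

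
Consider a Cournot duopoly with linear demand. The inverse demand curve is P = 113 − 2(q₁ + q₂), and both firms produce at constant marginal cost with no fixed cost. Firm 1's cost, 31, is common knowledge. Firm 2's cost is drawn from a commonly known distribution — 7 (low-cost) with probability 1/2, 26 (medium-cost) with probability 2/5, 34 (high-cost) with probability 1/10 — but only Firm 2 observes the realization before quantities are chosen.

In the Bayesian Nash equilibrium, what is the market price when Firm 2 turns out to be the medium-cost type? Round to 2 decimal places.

Firm 2 with cost c maximizes (113 − 2(q₁+q₂) − c)·q₂, giving q₂(c) = (113 − c − 2q₁)/4.
E[c₂] = 1/2·7 + 2/5·26 + 1/10·34 = 17.3
Firm 1's FOC against E[q₂] yields q₁ = (113 − 2·31 + E[c₂])/6 = (113 − 62 + 17.3)/6 = 11.3833.
q₂(medium-cost) = 16.0583, so P = 113 − 2·(11.3833 + 16.0583) = 58.1167.

58.12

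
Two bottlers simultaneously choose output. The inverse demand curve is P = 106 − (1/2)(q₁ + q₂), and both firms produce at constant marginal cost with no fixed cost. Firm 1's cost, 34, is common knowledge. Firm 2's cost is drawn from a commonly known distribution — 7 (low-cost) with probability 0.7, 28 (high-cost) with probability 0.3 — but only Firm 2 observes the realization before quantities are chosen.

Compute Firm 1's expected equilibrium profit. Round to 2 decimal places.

584.82

Firm 2 with cost c maximizes (106 − (1/2)(q₁+q₂) − c)·q₂, giving q₂(c) = (106 − c − (1/2)q₁).
E[c₂] = 0.7·7 + 0.3·28 = 13.3
Firm 1's FOC against E[q₂] yields q₁ = (106 − 2·34 + E[c₂])/(3/2) = (106 − 68 + 13.3)/(3/2) = 34.2.
E[P] = 106 − (1/2)·(q₁ + E[q₂]) = 51.1; Firm 1's expected profit = (E[P] − 34)·q₁ = (51.1 − 34)·34.2 = 584.82.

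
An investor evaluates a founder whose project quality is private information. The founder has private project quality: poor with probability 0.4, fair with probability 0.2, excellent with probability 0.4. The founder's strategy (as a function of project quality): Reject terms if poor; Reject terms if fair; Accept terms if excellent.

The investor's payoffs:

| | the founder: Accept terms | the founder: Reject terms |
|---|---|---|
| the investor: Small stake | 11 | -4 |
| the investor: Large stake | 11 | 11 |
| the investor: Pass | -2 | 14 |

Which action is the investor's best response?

Large stake

E[Small stake] = 0.4·(-4) + 0.2·(-4) + 0.4·(11) = 2
E[Large stake] = 0.4·(11) + 0.2·(11) + 0.4·(11) = 11
E[Pass] = 0.4·(14) + 0.2·(14) + 0.4·(-2) = 7.6
Best response: Large stake (11 is the largest).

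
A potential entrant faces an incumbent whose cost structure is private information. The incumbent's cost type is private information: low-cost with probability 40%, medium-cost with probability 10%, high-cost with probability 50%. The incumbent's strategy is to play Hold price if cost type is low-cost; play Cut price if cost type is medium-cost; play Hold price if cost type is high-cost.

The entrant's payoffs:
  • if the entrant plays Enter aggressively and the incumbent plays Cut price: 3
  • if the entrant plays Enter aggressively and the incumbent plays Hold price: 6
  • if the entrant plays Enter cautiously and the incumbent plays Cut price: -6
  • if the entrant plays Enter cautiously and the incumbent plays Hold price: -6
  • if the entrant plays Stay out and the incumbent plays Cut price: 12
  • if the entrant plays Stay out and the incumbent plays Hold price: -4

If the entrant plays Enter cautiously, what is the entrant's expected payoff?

-6

E[Enter cautiously] = 0.4·(-6) + 0.1·(-6) + 0.5·(-6) = (-2.4) + (-0.6) + (-3) = -6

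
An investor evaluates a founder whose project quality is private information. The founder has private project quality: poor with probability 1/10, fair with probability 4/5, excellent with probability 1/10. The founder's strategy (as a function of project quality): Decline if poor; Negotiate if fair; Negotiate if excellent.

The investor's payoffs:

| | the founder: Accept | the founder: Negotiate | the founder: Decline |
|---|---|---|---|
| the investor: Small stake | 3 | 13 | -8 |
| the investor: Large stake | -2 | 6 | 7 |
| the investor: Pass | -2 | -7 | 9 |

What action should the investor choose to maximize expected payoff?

Compute the investor's expected payoff for each action, taking the expectation over the founder's type.
E[Small stake] = 1/10·(-8) + 4/5·(13) + 1/10·(13) = 109/10
E[Large stake] = 1/10·(7) + 4/5·(6) + 1/10·(6) = 61/10
E[Pass] = 1/10·(9) + 4/5·(-7) + 1/10·(-7) = -27/5
Best response: Small stake (109/10 is the largest).

Small stake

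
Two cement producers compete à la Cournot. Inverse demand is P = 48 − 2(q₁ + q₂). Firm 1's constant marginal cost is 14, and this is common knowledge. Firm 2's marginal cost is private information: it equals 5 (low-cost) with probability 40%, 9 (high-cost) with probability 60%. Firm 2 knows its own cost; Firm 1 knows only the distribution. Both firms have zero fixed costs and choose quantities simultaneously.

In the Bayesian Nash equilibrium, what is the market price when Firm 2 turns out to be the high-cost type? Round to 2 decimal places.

Type-c best response for Firm 2: q₂(c) = (48 − c)/4 − q₁/2.
Firm 1 maximizes expected profit; its first-order condition is 48 − 4q₁ − 2E[q₂] − 14 = 0.
Substituting E[q₂] and solving: E[c₂] = 7.4, so q₁ = (48 − 2·14 + 7.4)/6 = 4.56667.
q₂(high-cost) = 7.46667, so P = 48 − 2·(4.56667 + 7.46667) = 23.9333.

23.93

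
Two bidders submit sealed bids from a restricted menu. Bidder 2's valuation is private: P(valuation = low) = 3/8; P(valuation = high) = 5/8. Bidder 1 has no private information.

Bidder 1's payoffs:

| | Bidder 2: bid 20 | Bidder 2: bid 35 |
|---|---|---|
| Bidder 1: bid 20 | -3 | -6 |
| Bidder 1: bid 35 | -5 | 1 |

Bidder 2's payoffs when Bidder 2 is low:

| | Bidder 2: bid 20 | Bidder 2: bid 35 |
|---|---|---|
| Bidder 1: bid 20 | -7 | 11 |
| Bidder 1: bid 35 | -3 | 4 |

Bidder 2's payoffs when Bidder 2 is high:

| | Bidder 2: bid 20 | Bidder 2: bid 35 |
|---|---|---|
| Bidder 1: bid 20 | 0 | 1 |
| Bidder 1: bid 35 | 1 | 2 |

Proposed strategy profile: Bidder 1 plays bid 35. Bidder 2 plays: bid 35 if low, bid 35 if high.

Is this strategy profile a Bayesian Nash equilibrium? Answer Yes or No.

Yes

Bidder 1 plays bid 35: E[bid 35] = 3/8·(1) + 5/8·(1) = 1; E[bid 20] = -6. Best-responding. ✓
Bidder 2 (valuation low), facing bid 35: bid 20 gives -3, bid 35 gives 4. Proposed bid 35 is best. ✓
Bidder 2 (valuation high), facing bid 35: bid 20 gives 1, bid 35 gives 2. Proposed bid 35 is best. ✓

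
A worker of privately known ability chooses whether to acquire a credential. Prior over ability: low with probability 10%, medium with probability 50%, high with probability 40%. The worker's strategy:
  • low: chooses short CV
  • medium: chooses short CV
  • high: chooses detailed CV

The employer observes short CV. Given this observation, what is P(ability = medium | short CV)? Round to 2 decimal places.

0.83

Apply Bayes' rule using the sender's strategy as the likelihood.
P(short CV) = 0.1·1 + 0.5·1 + 0.4·0 = 0.6
P(medium | short CV) = (0.5·1) / 0.6 = 0.5 / 0.6 = 0.833333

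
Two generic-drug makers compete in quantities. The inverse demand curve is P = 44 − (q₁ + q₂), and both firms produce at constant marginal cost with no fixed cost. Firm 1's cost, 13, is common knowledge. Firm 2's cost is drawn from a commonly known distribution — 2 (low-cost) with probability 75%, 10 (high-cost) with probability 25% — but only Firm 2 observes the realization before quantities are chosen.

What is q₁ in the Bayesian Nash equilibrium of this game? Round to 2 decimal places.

7.33

Each type of Firm 2 best-responds to q₁; Firm 1 best-responds to the expected q₂ over Firm 2's types.
Firm 2 with cost c maximizes (44 − (q₁+q₂) − c)·q₂, giving q₂(c) = (44 − c − q₁)/2.
E[c₂] = 0.75·2 + 0.25·10 = 4
Firm 1's FOC against E[q₂] yields q₁ = (44 − 2·13 + E[c₂])/3 = (44 − 26 + 4)/3 = 7.33333.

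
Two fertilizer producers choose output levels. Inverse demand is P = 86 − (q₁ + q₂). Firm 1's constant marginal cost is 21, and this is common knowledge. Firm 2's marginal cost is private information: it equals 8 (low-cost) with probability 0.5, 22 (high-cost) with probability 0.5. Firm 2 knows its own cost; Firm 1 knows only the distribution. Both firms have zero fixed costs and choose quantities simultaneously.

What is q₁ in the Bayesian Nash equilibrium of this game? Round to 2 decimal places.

Type-c best response for Firm 2: q₂(c) = (86 − c)/2 − q₁/2.
Firm 1 maximizes expected profit; its first-order condition is 86 − 2q₁ − E[q₂] − 21 = 0.
Substituting E[q₂] and solving: E[c₂] = 15, so q₁ = (86 − 2·21 + 15)/3 = 19.6667.

19.67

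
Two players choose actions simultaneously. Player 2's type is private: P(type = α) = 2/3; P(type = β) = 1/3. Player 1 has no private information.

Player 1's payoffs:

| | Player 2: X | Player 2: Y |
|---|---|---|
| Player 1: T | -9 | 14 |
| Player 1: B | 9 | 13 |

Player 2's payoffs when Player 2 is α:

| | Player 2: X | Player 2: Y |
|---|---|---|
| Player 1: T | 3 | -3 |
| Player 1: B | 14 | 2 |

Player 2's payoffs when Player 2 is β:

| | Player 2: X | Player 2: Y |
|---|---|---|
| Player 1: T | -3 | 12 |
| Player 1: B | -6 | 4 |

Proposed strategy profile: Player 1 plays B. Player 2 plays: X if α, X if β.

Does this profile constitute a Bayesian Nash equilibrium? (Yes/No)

A profile is a BNE iff every type of every player is best-responding given beliefs about the other side.
Player 1 plays B: E[B] = 2/3·(9) + 1/3·(9) = 9; E[T] = -9. Best-responding. ✓
Player 2 (type α), facing B: X gives 14, Y gives 2. Proposed X is best. ✓
Player 2 (type β), facing B: X gives -6, Y gives 4. Proposed X is not best — profitable deviation exists. ✗

No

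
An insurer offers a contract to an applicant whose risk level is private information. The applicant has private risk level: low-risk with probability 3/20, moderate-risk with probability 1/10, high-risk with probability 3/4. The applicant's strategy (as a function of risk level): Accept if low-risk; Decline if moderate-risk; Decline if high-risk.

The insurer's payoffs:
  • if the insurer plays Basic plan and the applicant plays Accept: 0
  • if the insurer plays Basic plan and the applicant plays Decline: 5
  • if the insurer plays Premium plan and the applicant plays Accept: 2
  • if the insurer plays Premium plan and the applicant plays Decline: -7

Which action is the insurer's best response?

Basic plan

Compute the insurer's expected payoff for each action, taking the expectation over the applicant's type.
E[Basic plan] = 3/20·(0) + 1/10·(5) + 3/4·(5) = 17/4
E[Premium plan] = 3/20·(2) + 1/10·(-7) + 3/4·(-7) = -113/20
Best response: Basic plan (17/4 is the largest).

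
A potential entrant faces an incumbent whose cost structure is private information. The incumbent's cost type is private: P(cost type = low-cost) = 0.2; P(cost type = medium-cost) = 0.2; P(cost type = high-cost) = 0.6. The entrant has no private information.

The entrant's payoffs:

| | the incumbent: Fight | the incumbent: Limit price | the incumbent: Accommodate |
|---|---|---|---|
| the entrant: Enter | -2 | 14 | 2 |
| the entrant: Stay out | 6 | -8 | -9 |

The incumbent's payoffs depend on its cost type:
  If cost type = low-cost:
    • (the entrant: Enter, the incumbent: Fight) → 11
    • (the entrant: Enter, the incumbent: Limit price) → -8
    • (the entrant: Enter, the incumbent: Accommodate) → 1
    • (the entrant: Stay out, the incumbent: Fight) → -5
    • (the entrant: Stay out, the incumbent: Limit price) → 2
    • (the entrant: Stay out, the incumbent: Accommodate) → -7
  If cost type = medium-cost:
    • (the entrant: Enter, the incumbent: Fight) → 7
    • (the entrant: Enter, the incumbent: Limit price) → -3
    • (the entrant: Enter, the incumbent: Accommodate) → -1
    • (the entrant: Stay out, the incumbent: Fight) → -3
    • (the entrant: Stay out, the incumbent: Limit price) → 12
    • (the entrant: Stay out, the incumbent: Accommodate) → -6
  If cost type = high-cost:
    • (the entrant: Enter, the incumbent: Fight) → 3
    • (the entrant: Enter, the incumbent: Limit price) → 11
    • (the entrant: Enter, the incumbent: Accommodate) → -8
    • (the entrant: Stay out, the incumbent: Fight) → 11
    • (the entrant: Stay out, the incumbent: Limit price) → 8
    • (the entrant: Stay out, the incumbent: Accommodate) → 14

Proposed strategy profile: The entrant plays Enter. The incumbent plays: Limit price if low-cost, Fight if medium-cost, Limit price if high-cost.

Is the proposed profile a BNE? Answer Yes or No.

No

The entrant plays Enter: E[Enter] = 0.2·(14) + 0.2·(-2) + 0.6·(14) = 10.8; E[Stay out] = -5.2. Best-responding. ✓
The incumbent (cost type low-cost), facing Enter: Fight gives 11, Limit price gives -8, Accommodate gives 1. Proposed Limit price is not best — profitable deviation exists. ✗
The incumbent (cost type medium-cost), facing Enter: Fight gives 7, Limit price gives -3, Accommodate gives -1. Proposed Fight is best. ✓
The incumbent (cost type high-cost), facing Enter: Fight gives 3, Limit price gives 11, Accommodate gives -8. Proposed Limit price is best. ✓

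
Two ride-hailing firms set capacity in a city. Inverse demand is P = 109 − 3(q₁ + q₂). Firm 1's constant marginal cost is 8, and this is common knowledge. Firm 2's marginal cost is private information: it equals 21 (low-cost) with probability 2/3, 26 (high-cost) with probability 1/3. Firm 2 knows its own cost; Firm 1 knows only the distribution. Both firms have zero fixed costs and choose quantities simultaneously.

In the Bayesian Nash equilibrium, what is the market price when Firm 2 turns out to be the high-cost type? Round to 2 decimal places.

48.22

Type-c best response for Firm 2: q₂(c) = (109 − c)/6 − q₁/2.
Firm 1 maximizes expected profit; its first-order condition is 109 − 6q₁ − 3E[q₂] − 8 = 0.
Substituting E[q₂] and solving: E[c₂] = 22.6667, so q₁ = (109 − 2·8 + 22.6667)/9 = 12.8519.
q₂(high-cost) = 7.40741, so P = 109 − 3·(12.8519 + 7.40741) = 48.2222.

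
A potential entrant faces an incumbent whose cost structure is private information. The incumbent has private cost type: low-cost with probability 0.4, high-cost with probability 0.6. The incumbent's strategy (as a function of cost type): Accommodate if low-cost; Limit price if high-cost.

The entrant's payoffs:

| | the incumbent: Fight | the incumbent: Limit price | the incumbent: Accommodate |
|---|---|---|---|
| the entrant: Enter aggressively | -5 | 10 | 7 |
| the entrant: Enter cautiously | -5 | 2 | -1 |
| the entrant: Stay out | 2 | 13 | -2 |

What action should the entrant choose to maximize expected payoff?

Enter aggressively

E[Enter aggressively] = 0.4·(7) + 0.6·(10) = 8.8
E[Enter cautiously] = 0.4·(-1) + 0.6·(2) = 0.8
E[Stay out] = 0.4·(-2) + 0.6·(13) = 7
Best response: Enter aggressively (8.8 is the largest).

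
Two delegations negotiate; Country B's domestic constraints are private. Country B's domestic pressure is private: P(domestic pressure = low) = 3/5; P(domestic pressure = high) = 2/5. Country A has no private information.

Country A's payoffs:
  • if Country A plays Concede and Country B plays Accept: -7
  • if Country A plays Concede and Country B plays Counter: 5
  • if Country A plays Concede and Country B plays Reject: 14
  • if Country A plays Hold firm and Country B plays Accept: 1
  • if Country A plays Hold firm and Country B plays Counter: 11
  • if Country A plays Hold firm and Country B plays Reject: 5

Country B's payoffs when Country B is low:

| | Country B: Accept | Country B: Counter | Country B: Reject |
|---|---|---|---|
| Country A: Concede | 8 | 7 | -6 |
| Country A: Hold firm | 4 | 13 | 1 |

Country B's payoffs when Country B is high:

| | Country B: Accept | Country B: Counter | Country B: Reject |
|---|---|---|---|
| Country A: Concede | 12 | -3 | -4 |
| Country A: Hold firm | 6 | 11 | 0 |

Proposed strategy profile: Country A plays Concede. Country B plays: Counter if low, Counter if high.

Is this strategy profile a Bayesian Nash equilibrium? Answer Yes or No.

A profile is a BNE iff every type of every player is best-responding given beliefs about the other side.
Country A plays Concede: E[Concede] = 3/5·(5) + 2/5·(5) = 5; E[Hold firm] = 11. Not best-responding. ✗
Country B (domestic pressure low), facing Concede: Accept gives 8, Counter gives 7, Reject gives -6. Proposed Counter is not best — profitable deviation exists. ✗
Country B (domestic pressure high), facing Concede: Accept gives 12, Counter gives -3, Reject gives -4. Proposed Counter is not best — profitable deviation exists. ✗

No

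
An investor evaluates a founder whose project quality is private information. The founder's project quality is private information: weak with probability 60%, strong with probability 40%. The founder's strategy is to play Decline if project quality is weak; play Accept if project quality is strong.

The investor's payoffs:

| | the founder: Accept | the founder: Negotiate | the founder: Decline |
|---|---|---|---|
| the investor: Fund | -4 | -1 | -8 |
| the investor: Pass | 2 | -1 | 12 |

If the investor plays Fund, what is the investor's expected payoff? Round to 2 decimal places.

-6.40

Take the expectation over the founder's project quality, weighting each type's action by its prior probability.
E[Fund] = 0.6·(-8) + 0.4·(-4) = (-4.8) + (-1.6) = -6.4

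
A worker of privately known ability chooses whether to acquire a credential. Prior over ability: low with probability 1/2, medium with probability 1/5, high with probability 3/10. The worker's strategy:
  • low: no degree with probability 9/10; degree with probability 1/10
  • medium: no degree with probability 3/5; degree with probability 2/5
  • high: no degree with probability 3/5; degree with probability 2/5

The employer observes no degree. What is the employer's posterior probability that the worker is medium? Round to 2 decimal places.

0.16

P(no degree) = (1/2)·(9/10) + (1/5)·(3/5) + (3/10)·(3/5) = 3/4
P(medium | no degree) = ((1/5)·(3/5)) / (3/4) = (3/25) / (3/4) = 4/25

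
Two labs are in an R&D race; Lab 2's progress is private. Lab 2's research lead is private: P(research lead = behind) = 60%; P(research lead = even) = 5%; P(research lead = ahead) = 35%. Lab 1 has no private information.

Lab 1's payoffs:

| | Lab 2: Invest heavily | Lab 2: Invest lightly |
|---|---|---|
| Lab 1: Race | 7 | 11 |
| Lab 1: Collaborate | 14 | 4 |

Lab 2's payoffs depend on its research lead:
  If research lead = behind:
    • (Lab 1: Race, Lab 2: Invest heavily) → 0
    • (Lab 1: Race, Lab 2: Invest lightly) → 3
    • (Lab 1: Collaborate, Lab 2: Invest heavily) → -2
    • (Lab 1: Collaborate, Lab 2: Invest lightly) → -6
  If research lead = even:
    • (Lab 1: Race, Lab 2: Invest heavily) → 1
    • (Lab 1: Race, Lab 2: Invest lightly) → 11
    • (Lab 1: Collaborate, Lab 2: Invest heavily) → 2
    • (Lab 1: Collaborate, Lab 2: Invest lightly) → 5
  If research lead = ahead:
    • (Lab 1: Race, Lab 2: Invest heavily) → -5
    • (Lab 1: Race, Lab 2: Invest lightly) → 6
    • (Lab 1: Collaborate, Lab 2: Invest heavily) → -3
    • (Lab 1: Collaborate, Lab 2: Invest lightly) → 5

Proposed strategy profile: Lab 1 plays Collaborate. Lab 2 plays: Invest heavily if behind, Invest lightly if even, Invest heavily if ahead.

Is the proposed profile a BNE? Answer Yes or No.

No

Lab 1 plays Collaborate: E[Collaborate] = 0.6·(14) + 0.05·(4) + 0.35·(14) = 13.5; E[Race] = 7.2. Best-responding. ✓
Lab 2 (research lead behind), facing Collaborate: Invest heavily gives -2, Invest lightly gives -6. Proposed Invest heavily is best. ✓
Lab 2 (research lead even), facing Collaborate: Invest heavily gives 2, Invest lightly gives 5. Proposed Invest lightly is best. ✓
Lab 2 (research lead ahead), facing Collaborate: Invest heavily gives -3, Invest lightly gives 5. Proposed Invest heavily is not best — profitable deviation exists. ✗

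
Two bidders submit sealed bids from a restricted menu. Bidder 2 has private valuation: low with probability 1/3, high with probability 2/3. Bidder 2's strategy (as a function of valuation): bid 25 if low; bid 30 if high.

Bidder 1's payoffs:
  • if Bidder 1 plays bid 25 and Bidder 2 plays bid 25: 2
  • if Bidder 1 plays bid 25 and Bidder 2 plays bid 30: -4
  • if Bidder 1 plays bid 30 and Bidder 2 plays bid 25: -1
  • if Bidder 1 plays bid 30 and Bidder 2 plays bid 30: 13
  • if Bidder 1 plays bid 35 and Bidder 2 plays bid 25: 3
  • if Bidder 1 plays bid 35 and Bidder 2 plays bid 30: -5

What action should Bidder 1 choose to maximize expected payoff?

E[bid 25] = 1/3·(2) + 2/3·(-4) = -2
E[bid 30] = 1/3·(-1) + 2/3·(13) = 25/3
E[bid 35] = 1/3·(3) + 2/3·(-5) = -7/3
Best response: bid 30 (25/3 is the largest).

bid 30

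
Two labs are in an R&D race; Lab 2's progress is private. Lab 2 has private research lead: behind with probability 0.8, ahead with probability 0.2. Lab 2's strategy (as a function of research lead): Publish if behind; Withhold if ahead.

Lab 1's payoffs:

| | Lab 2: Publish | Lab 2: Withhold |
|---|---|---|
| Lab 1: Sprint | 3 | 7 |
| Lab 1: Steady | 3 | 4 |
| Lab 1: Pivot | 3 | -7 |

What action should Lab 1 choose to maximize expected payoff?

E[Sprint] = 0.8·(3) + 0.2·(7) = 3.8
E[Steady] = 0.8·(3) + 0.2·(4) = 3.2
E[Pivot] = 0.8·(3) + 0.2·(-7) = 1
Best response: Sprint (3.8 is the largest).

Sprint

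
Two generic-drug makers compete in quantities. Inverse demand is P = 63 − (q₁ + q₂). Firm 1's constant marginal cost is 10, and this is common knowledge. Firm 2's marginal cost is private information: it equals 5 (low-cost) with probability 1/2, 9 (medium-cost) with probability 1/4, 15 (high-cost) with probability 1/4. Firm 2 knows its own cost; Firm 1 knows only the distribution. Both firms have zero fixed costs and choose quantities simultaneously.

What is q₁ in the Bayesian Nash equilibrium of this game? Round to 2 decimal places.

17.17

Firm 2 with cost c maximizes (63 − (q₁+q₂) − c)·q₂, giving q₂(c) = (63 − c − q₁)/2.
E[c₂] = 1/2·5 + 1/4·9 + 1/4·15 = 8.5
Firm 1's FOC against E[q₂] yields q₁ = (63 − 2·10 + E[c₂])/3 = (63 − 20 + 8.5)/3 = 17.1667.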